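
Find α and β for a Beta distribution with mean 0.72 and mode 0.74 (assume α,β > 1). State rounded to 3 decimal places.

α = 17.280, β = 6.720

Let s = α+β. Mean gives α = μs = 0.72s; mode gives (α−1)/(s−2) = 0.74.
Substituting: 0.72s − 1 = 0.74(s−2) = 0.74s − 1.48, so -0.02s = -0.48 and s = 24.0000.
Then α = 0.72×24.0000 = 17.280 and β = s−α = 6.720.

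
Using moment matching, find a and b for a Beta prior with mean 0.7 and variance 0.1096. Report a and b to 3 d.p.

a = 0.641, b = 0.275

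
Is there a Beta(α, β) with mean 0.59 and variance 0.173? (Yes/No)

Yes

The Beta variance bound is σ² < μ(1−μ).
Here μ(1−μ) = 0.59×0.41 = 0.2419, and 0.173 < 0.2419.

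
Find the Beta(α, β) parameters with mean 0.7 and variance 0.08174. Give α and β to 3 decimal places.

α = 1.098, β = 0.471

By moment matching, α+β = μ(1−μ)/σ² − 1 = (0.7·0.3)/0.08174 − 1 = 2.5691 − 1 = 1.5691.
Since α/(α+β) = μ, α = 0.7·1.5691 = 1.098 and β = 0.3·1.5691 = 0.471.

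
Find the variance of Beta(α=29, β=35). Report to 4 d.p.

0.0038

μ = 29/64 = 0.453125; Var = μ(1−μ)/(α+β+1) = 0.2478027/65 = 0.0038.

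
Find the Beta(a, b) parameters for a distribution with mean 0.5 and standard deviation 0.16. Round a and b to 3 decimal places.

a = 4.383, b = 4.383

Variance = 0.16² = 0.0256. The moment-matching identity a+b = μ(1−μ)/Var − 1 gives
a+b = 0.25/0.0256 − 1 = 8.7656, so a = μ·8.7656 = 4.383 and b = (1−μ)·8.7656 = 4.383.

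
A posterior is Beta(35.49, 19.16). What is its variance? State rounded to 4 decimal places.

0.0041

Var = αβ/[(α+β)²(α+β+1)] = (35.49×19.16)/(54.65²×55.65) = 679.9884/166205.542125 = 0.0041.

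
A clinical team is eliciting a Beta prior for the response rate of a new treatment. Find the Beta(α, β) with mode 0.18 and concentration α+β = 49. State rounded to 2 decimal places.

Mode = (α−1)/(κ−2) with κ = α+β, so α−1 = 0.18·47 = 8.46.
α = 9.46; β = κ − α = 39.54.

α = 9.46, β = 39.54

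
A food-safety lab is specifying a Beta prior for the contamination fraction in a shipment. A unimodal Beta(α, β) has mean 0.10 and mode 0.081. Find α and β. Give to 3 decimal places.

α = 4.411, β = 39.695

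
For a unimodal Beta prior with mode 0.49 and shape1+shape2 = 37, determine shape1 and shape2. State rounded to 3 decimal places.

shape1 = 18.150, shape2 = 18.850

For shape1,shape2>1 the mode is (shape1−1)/(shape1+shape2−2), so shape1 = mode·(κ−2)+1 = 0.49×35+1 = 18.150.
And shape2 = (1−mode)·(κ−2)+1 = 0.51×35+1 = 18.850.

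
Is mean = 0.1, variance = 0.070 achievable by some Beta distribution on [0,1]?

Yes

The Beta variance bound is σ² < μ(1−μ).
Here μ(1−μ) = 0.1×0.9 = 0.09, and 0.070 < 0.09.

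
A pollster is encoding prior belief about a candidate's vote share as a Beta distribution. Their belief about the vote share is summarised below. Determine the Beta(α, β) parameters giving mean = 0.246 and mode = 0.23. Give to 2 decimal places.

Let s = α+β. Mean gives α = μs = 0.246s; mode gives (α−1)/(s−2) = 0.23.
Substituting: 0.246s − 1 = 0.23(s−2) = 0.23s − 0.46, so 0.016s = 0.54 and s = 33.7500.
Then α = 0.246×33.7500 = 8.30 and β = s−α = 25.45.

α = 8.30, β = 25.45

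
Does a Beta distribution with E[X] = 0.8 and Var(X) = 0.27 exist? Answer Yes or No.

For any Beta, Var(X) < E[X]·(1−E[X]).
Here μ(1−μ) = 0.8×0.2 = 0.16, and 0.27 ≥ 0.16.

No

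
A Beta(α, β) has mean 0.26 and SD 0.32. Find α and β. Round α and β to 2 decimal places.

First σ² = 0.1024. Setting α = μn, β = (1−μ)n with n = α+β,
μ(1−μ)/(n+1) = 0.1024 ⇒ n+1 = 0.1924/0.1024 = 1.8789 ⇒ n = 0.8789.
Hence α = 0.26×0.8789 = 0.23, β = 0.74×0.8789 = 0.65.

α = 0.23, β = 0.65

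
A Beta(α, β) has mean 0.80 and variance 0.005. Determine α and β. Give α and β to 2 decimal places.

By moment matching, α+β = μ(1−μ)/σ² − 1 = (0.80·0.20)/0.005 − 1 = 32.0000 − 1 = 31.0000.
Since α/(α+β) = μ, α = 0.80·31.0000 = 24.80 and β = 0.20·31.0000 = 6.20.

α = 24.80, β = 6.20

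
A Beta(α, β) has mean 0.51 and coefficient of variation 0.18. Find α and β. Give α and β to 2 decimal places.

α = 14.61, β = 14.04

Var = (CV·μ)² = (0.18×0.51)² = 0.008427.
α+β = μ(1−μ)/Var − 1 = 0.2499/0.008427 − 1 = 28.6538.
Thus α = 0.51·28.6538 = 14.61 and β = 0.49·28.6538 = 14.04.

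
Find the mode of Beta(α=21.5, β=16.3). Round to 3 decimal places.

The density x^(α−1)(1−x)^(β−1) is maximised at (α−1)/(α+β−2) = 20.5/35.8 = 0.573.

0.573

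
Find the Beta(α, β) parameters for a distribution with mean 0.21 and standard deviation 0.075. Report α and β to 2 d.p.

First σ² = 0.005625. Setting α = μn, β = (1−μ)n with n = α+β,
μ(1−μ)/(n+1) = 0.005625 ⇒ n+1 = 0.1659/0.005625 = 29.4933 ⇒ n = 28.4933.
Hence α = 0.21×28.4933 = 5.98, β = 0.79×28.4933 = 22.51.

α = 5.98, β = 22.51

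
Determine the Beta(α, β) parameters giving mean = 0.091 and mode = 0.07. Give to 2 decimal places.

α = 3.73, β = 37.23

Let s = α+β. Mean gives α = μs = 0.091s; mode gives (α−1)/(s−2) = 0.07.
Substituting: 0.091s − 1 = 0.07(s−2) = 0.07s − 0.14, so 0.021s = 0.86 and s = 40.9524.
Then α = 0.091×40.9524 = 3.73 and β = s−α = 37.23.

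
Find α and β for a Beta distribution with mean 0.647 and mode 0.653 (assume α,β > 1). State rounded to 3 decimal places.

α = 32.997, β = 18.003

Let s = α+β. Mean gives α = μs = 0.647s; mode gives (α−1)/(s−2) = 0.653.
Substituting: 0.647s − 1 = 0.653(s−2) = 0.653s − 1.306, so -0.006s = -0.306 and s = 51.0000.
Then α = 0.647×51.0000 = 32.997 and β = s−α = 18.003.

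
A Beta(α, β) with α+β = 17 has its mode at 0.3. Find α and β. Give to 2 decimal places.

α = 5.50, β = 11.50

Since the density peak of Beta(α,β) is at (α−1)/(α+β−2),
α = 1 + 0.3(17−2) = 5.50 and β = 17 − 5.50 = 11.50.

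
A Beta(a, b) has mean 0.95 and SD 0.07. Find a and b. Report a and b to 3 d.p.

σ² = 0.07² = 0.0049.
With s = a+b, Var = μ(1−μ)/(s+1), so s+1 = (0.95×0.05)/0.0049 = 9.6939 and s = 8.6939.
a = μs = 8.259, b = (1−μ)s = 0.435.

a = 8.259, b = 0.435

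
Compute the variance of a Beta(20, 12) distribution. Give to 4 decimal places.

0.0071

Var = αβ/[(α+β)²(α+β+1)] = (20×12)/(32²×33) = 240/33792 = 0.0071.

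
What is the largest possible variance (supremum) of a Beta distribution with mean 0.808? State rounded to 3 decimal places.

0.155

For fixed mean μ the Beta variance is μ(1−μ)/(α+β+1), increasing as α+β decreases.
Its least upper bound (not attained) is μ(1−μ) = 0.808·0.192 = 0.155.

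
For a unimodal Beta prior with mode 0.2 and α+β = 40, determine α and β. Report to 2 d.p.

α = 8.60, β = 31.40

For α,β>1 the mode is (α−1)/(α+β−2), so α = mode·(κ−2)+1 = 0.2×38+1 = 8.60.
And β = (1−mode)·(κ−2)+1 = 0.8×38+1 = 31.40.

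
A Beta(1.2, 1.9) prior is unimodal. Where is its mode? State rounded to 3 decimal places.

The density x^(α−1)(1−x)^(β−1) is maximised at (α−1)/(α+β−2) = 0.2/1.1 = 0.182.

0.182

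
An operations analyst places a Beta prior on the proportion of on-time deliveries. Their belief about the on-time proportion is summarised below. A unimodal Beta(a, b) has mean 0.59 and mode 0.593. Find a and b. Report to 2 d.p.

a = 36.58, b = 25.42

Let s = a+b. Mean gives a = μs = 0.59s; mode gives (a−1)/(s−2) = 0.593.
Substituting: 0.59s − 1 = 0.593(s−2) = 0.593s − 1.186, so -0.003s = -0.186 and s = 62.0000.
Then a = 0.59×62.0000 = 36.58 and b = s−a = 25.42.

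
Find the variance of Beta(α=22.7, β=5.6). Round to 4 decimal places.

0.0054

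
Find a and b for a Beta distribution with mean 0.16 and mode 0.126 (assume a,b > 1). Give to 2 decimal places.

a = 3.52, b = 18.48

Let s = a+b. Mean gives a = μs = 0.16s; mode gives (a−1)/(s−2) = 0.126.
Substituting: 0.16s − 1 = 0.126(s−2) = 0.126s − 0.252, so 0.034s = 0.748 and s = 22.0000.
Then a = 0.16×22.0000 = 3.52 and b = s−a = 18.48.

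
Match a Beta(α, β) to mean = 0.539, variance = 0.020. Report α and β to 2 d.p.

Let s = α+β. The Beta variance is μ(1−μ)/(s+1).
So s+1 = μ(1−μ)/σ² = (0.539×0.461)/0.020 = 0.248479/0.020 = 12.4239, giving s = 11.4239.
Then α = μs = 0.539×11.4239 = 6.16 and β = (1−μ)s = 0.461×11.4239 = 5.27.

α = 6.16, β = 5.27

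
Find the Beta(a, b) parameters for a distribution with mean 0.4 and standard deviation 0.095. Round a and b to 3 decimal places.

a = 10.237, b = 15.356

σ² = 0.095² = 0.009025.
With s = a+b, Var = μ(1−μ)/(s+1), so s+1 = (0.4×0.6)/0.009025 = 26.5928 and s = 25.5928.
a = μs = 10.237, b = (1−μ)s = 15.356.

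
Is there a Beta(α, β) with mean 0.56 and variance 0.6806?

No

The Beta variance bound is σ² < μ(1−μ).
Here μ(1−μ) = 0.56×0.44 = 0.2464, and 0.6806 ≥ 0.2464.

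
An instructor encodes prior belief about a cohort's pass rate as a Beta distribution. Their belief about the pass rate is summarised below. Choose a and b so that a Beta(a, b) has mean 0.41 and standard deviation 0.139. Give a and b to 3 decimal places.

a = 4.723, b = 6.797

First σ² = 0.019321. Setting a = μn, b = (1−μ)n with n = a+b,
μ(1−μ)/(n+1) = 0.019321 ⇒ n+1 = 0.2419/0.019321 = 12.5201 ⇒ n = 11.5201.
Hence a = 0.41×11.5201 = 4.723, b = 0.59×11.5201 = 6.797.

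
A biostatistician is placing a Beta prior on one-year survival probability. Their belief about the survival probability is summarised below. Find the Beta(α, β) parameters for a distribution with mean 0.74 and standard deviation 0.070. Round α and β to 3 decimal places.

α = 28.316, β = 9.949

σ² = 0.070² = 0.004900.
With s = α+β, Var = μ(1−μ)/(s+1), so s+1 = (0.74×0.26)/0.004900 = 39.2653 and s = 38.2653.
α = μs = 28.316, β = (1−μ)s = 9.949.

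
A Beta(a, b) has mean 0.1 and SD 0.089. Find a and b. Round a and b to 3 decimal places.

σ² = 0.089² = 0.007921.
With s = a+b, Var = μ(1−μ)/(s+1), so s+1 = (0.1×0.9)/0.007921 = 11.3622 and s = 10.3622.
a = μs = 1.036, b = (1−μ)s = 9.326.

a = 1.036, b = 9.326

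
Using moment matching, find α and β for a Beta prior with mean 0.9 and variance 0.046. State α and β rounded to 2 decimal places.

By moment matching, α+β = μ(1−μ)/σ² − 1 = (0.9·0.1)/0.046 − 1 = 1.9565 − 1 = 0.9565.
Since α/(α+β) = μ, α = 0.9·0.9565 = 0.86 and β = 0.1·0.9565 = 0.10.

α = 0.86, β = 0.10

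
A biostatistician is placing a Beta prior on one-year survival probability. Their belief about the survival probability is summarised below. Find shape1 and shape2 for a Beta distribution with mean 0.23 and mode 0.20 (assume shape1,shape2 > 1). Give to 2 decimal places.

shape1 = 4.60, shape2 = 15.40

With s = shape1+shape2: μ = shape1/s and mode = (shape1−1)/(s−2). Eliminating shape1 = μs,
μs − 1 = m(s−2) ⇒ s(μ−m) = 1−2m ⇒ s = 0.60/0.03 = 20.0000.
So shape1 = μs = 4.60, shape2 = (1−μ)s = 15.40.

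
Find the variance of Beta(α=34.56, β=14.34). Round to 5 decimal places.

Var = αβ/[(α+β)²(α+β+1)] = (34.56×14.34)/(48.90²×49.90) = 495.5904/119321.379000 = 0.00415.

0.00415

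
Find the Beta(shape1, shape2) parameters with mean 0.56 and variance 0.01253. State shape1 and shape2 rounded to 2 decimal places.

shape1 = 10.45, shape2 = 8.21

By moment matching, shape1+shape2 = μ(1−μ)/σ² − 1 = (0.56·0.44)/0.01253 − 1 = 19.6648 − 1 = 18.6648.
Since shape1/(shape1+shape2) = μ, shape1 = 0.56·18.6648 = 10.45 and shape2 = 0.44·18.6648 = 8.21.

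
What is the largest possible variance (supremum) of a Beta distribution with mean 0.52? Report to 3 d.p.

Var = μ(1−μ)/(α+β+1), which approaches μ(1−μ) as α+β → 0.
So the supremum is μ(1−μ) = 0.52×0.48 = 0.250.

0.250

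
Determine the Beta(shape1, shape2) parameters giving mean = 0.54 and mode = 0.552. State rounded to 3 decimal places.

With s = shape1+shape2: μ = shape1/s and mode = (shape1−1)/(s−2). Eliminating shape1 = μs,
μs − 1 = m(s−2) ⇒ s(μ−m) = 1−2m ⇒ s = -0.104/-0.012 = 8.6667.
So shape1 = μs = 4.680, shape2 = (1−μ)s = 3.987.

shape1 = 4.680, shape2 = 3.987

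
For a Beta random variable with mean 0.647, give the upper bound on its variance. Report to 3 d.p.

0.228

Var = μ(1−μ)/(α+β+1), which approaches μ(1−μ) as α+β → 0.
So the supremum is μ(1−μ) = 0.647×0.353 = 0.228.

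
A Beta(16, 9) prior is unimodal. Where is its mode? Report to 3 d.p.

0.652

With α,β > 1, mode = (α−1)/(α+β−2) = 15/23 = 0.652.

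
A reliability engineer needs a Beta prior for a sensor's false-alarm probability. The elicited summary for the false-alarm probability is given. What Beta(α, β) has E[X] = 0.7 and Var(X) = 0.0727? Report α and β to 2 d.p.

Write ν = α+β; then α = μν and Var = μ(1−μ)/(ν+1).
ν = μ(1−μ)/Var − 1 = 0.21/0.0727 − 1 = 1.8886.
α = 0.7·1.8886 = 1.32, β = 0.3·1.8886 = 0.57.

α = 1.32, β = 0.57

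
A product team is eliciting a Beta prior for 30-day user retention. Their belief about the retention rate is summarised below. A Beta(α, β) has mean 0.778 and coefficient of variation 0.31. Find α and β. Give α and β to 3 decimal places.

α = 1.532, β = 0.437

σ = CV·μ = 0.31×0.778 = 0.24118, so σ² = 0.058168.
s+1 = μ(1−μ)/σ² = 0.172716/0.058168 = 2.9693, so s = α+β = 1.9693.
α = μs = 1.532, β = (1−μ)s = 0.437.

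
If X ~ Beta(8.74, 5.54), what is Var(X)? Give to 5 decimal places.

μ = 8.74/14.28 = 0.612045; Var = μ(1−μ)/(α+β+1) = 0.2374460/15.28 = 0.01554.

0.01554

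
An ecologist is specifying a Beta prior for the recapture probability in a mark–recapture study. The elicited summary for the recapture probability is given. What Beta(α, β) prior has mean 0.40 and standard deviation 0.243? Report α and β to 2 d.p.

Variance = 0.243² = 0.059049. The moment-matching identity α+β = μ(1−μ)/Var − 1 gives
α+β = 0.2400/0.059049 − 1 = 3.0644, so α = μ·3.0644 = 1.23 and β = (1−μ)·3.0644 = 1.84.

α = 1.23, β = 1.84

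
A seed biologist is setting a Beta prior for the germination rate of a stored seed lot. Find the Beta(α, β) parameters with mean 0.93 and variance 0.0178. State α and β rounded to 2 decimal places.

Write ν = α+β; then α = μν and Var = μ(1−μ)/(ν+1).
ν = μ(1−μ)/Var − 1 = 0.0651/0.0178 − 1 = 2.6573.
α = 0.93·2.6573 = 2.47, β = 0.07·2.6573 = 0.19.

α = 2.47, β = 0.19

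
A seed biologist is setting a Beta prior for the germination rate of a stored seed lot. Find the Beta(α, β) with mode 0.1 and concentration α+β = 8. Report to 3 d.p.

α = 1.600, β = 6.400

Mode = (α−1)/(κ−2) with κ = α+β, so α−1 = 0.1·6 = 0.600.
α = 1.600; β = κ − α = 6.400.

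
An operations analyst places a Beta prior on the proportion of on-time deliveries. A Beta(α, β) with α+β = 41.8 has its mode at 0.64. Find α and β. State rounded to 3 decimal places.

α = 26.472, β = 15.328

For α,β>1 the mode is (α−1)/(α+β−2), so α = mode·(κ−2)+1 = 0.64×39.8+1 = 26.472.
And β = (1−mode)·(κ−2)+1 = 0.36×39.8+1 = 15.328.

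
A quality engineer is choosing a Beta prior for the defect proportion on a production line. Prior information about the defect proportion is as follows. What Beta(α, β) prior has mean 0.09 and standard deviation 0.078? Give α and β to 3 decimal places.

α = 1.122, β = 11.340

Variance = 0.078² = 0.006084. The moment-matching identity α+β = μ(1−μ)/Var − 1 gives
α+β = 0.0819/0.006084 − 1 = 12.4615, so α = μ·12.4615 = 1.122 and β = (1−μ)·12.4615 = 11.340.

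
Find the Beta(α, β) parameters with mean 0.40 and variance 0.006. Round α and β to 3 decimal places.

Let s = α+β. The Beta variance is μ(1−μ)/(s+1).
So s+1 = μ(1−μ)/σ² = (0.40×0.60)/0.006 = 0.2400/0.006 = 40.0000, giving s = 39.0000.
Then α = μs = 0.40×39.0000 = 15.600 and β = (1−μ)s = 0.60×39.0000 = 23.400.

α = 15.600, β = 23.400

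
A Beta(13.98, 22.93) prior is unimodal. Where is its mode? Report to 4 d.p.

The density x^(α−1)(1−x)^(β−1) is maximised at (α−1)/(α+β−2) = 12.98/34.91 = 0.3718.

0.3718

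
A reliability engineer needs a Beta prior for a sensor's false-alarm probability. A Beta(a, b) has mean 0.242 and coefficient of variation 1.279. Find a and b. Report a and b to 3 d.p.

a = 0.221, b = 0.693

Var = (CV·μ)² = (1.279×0.242)² = 0.095801.
a+b = μ(1−μ)/Var − 1 = 0.183436/0.095801 − 1 = 0.9148.
Thus a = 0.242·0.9148 = 0.221 and b = 0.758·0.9148 = 0.693.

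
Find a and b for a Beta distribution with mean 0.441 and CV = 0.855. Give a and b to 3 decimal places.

a = 0.324, b = 0.410

σ = CV·μ = 0.855×0.441 = 0.37705, so σ² = 0.142170.
s+1 = μ(1−μ)/σ² = 0.246519/0.142170 = 1.7340, so s = a+b = 0.7340.
a = μs = 0.324, b = (1−μ)s = 0.410.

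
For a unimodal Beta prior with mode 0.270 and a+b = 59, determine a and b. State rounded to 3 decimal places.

a = 16.390, b = 42.610

For a,b>1 the mode is (a−1)/(a+b−2), so a = mode·(κ−2)+1 = 0.270×57+1 = 16.390.
And b = (1−mode)·(κ−2)+1 = 0.730×57+1 = 42.610.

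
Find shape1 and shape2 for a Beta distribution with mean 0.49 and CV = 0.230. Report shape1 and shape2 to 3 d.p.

σ = CV·μ = 0.230×0.49 = 0.11270, so σ² = 0.012701.
s+1 = μ(1−μ)/σ² = 0.2499/0.012701 = 19.6752, so s = shape1+shape2 = 18.6752.
shape1 = μs = 9.151, shape2 = (1−μ)s = 9.524.

shape1 = 9.151, shape2 = 9.524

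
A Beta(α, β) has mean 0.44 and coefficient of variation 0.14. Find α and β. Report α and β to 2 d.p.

Var = (CV·μ)² = (0.14×0.44)² = 0.003795.
α+β = μ(1−μ)/Var − 1 = 0.2464/0.003795 − 1 = 63.9351.
Thus α = 0.44·63.9351 = 28.13 and β = 0.56·63.9351 = 35.80.

α = 28.13, β = 35.80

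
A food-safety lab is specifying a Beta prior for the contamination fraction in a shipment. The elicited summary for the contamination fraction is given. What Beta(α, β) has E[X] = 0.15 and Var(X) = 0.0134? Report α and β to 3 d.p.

α = 1.277, β = 7.238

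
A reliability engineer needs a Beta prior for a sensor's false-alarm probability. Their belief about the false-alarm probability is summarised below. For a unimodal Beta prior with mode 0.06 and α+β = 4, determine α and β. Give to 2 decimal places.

α = 1.12, β = 2.88

Mode = (α−1)/(κ−2) with κ = α+β, so α−1 = 0.06·2 = 0.12.
α = 1.12; β = κ − α = 2.88.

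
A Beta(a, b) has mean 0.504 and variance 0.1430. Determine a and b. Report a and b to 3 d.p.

a = 0.377, b = 0.371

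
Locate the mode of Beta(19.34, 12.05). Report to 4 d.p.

0.6240

The density x^(α−1)(1−x)^(β−1) is maximised at (α−1)/(α+β−2) = 18.34/29.39 = 0.6240.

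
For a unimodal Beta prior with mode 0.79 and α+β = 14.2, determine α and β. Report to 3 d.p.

α = 10.638, β = 3.562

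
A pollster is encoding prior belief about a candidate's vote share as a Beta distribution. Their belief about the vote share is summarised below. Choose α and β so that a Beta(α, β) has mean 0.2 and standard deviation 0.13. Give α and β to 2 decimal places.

First σ² = 0.0169. Setting α = μn, β = (1−μ)n with n = α+β,
μ(1−μ)/(n+1) = 0.0169 ⇒ n+1 = 0.16/0.0169 = 9.4675 ⇒ n = 8.4675.
Hence α = 0.2×8.4675 = 1.69, β = 0.8×8.4675 = 6.77.

α = 1.69, β = 6.77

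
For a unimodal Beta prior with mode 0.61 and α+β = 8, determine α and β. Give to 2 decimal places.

Mode = (α−1)/(κ−2) with κ = α+β, so α−1 = 0.61·6 = 3.66.
α = 4.66; β = κ − α = 3.34.

α = 4.66, β = 3.34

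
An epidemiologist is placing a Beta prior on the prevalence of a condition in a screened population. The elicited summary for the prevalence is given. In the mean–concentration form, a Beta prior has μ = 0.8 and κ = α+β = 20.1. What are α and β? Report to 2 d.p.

α = 16.08, β = 4.02

α = μκ = 0.8×20.1 = 16.08 and β = (1−μ)κ = 0.2×20.1 = 4.02.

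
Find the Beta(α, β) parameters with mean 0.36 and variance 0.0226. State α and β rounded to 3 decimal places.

α = 3.310, β = 5.885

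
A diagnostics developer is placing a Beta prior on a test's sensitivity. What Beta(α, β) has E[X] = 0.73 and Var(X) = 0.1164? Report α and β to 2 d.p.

α = 0.51, β = 0.19

Write ν = α+β; then α = μν and Var = μ(1−μ)/(ν+1).
ν = μ(1−μ)/Var − 1 = 0.1971/0.1164 − 1 = 0.6933.
α = 0.73·0.6933 = 0.51, β = 0.27·0.6933 = 0.19.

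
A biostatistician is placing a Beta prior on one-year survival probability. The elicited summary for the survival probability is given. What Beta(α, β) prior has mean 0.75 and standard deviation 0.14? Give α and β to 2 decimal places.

Variance = 0.14² = 0.0196. The moment-matching identity α+β = μ(1−μ)/Var − 1 gives
α+β = 0.1875/0.0196 − 1 = 8.5663, so α = μ·8.5663 = 6.42 and β = (1−μ)·8.5663 = 2.14.

α = 6.42, β = 2.14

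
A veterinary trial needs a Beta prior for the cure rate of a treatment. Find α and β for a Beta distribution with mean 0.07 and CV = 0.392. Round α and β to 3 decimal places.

α = 5.982, β = 79.477

σ = CV·μ = 0.392×0.07 = 0.02744, so σ² = 0.000753.
s+1 = μ(1−μ)/σ² = 0.0651/0.000753 = 86.4595, so s = α+β = 85.4595.
α = μs = 5.982, β = (1−μ)s = 79.477.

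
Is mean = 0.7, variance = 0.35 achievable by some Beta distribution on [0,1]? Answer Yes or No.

No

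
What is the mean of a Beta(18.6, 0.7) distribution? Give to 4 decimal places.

The Beta mean is α/(α+β) = 18.6/(18.6+0.7) = 0.9637.

0.9637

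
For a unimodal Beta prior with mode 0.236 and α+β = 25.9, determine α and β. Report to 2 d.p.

α = 6.64, β = 19.26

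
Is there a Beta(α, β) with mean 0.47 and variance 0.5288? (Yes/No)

For any Beta, Var(X) < E[X]·(1−E[X]).
Here μ(1−μ) = 0.47×0.53 = 0.2491, and 0.5288 ≥ 0.2491.

No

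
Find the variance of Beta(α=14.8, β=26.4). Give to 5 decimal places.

0.00545

μ = 14.8/41.2 = 0.359223; Var = μ(1−μ)/(α+β+1) = 0.2301819/42.2 = 0.00545.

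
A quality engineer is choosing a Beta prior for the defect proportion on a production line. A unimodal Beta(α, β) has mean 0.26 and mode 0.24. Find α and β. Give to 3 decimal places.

α = 6.760, β = 19.240

With s = α+β: μ = α/s and mode = (α−1)/(s−2). Eliminating α = μs,
μs − 1 = m(s−2) ⇒ s(μ−m) = 1−2m ⇒ s = 0.52/0.02 = 26.0000.
So α = μs = 6.760, β = (1−μ)s = 19.240.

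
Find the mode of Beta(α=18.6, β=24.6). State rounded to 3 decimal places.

The density x^(α−1)(1−x)^(β−1) is maximised at (α−1)/(α+β−2) = 17.6/41.2 = 0.427.

0.427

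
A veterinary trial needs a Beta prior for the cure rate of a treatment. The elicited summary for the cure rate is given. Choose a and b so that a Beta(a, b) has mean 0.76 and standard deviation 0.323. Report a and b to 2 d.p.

Variance = 0.323² = 0.104329. The moment-matching identity a+b = μ(1−μ)/Var − 1 gives
a+b = 0.1824/0.104329 − 1 = 0.7483, so a = μ·0.7483 = 0.57 and b = (1−μ)·0.7483 = 0.18.

a = 0.57, b = 0.18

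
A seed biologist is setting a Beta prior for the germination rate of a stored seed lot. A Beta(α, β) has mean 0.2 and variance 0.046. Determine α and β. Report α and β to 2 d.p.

α = 0.50, β = 1.98

By moment matching, α+β = μ(1−μ)/σ² − 1 = (0.2·0.8)/0.046 − 1 = 3.4783 − 1 = 2.4783.
Since α/(α+β) = μ, α = 0.2·2.4783 = 0.50 and β = 0.8·2.4783 = 1.98.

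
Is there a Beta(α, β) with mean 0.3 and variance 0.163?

A Beta with mean μ has variance μ(1−μ)/(α+β+1) < μ(1−μ).
Here μ(1−μ) = 0.3×0.7 = 0.21, and 0.163 < 0.21.

Yes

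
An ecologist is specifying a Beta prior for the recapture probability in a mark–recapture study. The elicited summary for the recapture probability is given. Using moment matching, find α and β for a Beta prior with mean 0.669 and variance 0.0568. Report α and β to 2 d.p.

α = 1.94, β = 0.96

Write ν = α+β; then α = μν and Var = μ(1−μ)/(ν+1).
ν = μ(1−μ)/Var − 1 = 0.221439/0.0568 − 1 = 2.8986.
α = 0.669·2.8986 = 1.94, β = 0.331·2.8986 = 0.96.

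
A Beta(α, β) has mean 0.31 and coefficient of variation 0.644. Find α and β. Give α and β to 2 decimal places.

Var = (CV·μ)² = (0.644×0.31)² = 0.039856.
α+β = μ(1−μ)/Var − 1 = 0.2139/0.039856 − 1 = 4.3668.
Thus α = 0.31·4.3668 = 1.35 and β = 0.69·4.3668 = 3.01.

α = 1.35, β = 3.01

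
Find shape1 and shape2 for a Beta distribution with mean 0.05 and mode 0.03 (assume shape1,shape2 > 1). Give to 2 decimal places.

With s = shape1+shape2: μ = shape1/s and mode = (shape1−1)/(s−2). Eliminating shape1 = μs,
μs − 1 = m(s−2) ⇒ s(μ−m) = 1−2m ⇒ s = 0.94/0.02 = 47.0000.
So shape1 = μs = 2.35, shape2 = (1−μ)s = 44.65.

shape1 = 2.35, shape2 = 44.65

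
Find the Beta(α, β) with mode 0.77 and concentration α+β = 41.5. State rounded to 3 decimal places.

α = 31.415, β = 10.085

For α,β>1 the mode is (α−1)/(α+β−2), so α = mode·(κ−2)+1 = 0.77×39.5+1 = 31.415.
And β = (1−mode)·(κ−2)+1 = 0.23×39.5+1 = 10.085.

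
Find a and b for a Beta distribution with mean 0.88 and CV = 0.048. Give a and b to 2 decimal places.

σ = CV·μ = 0.048×0.88 = 0.04224, so σ² = 0.001784.
s+1 = μ(1−μ)/σ² = 0.1056/0.001784 = 59.1856, so s = a+b = 58.1856.
a = μs = 51.20, b = (1−μ)s = 6.98.

a = 51.20, b = 6.98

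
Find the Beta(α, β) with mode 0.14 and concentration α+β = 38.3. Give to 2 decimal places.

Mode = (α−1)/(κ−2) with κ = α+β, so α−1 = 0.14·36.3 = 5.08.
α = 6.08; β = κ − α = 32.22.

α = 6.08, β = 32.22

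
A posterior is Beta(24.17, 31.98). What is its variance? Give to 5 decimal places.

0.00429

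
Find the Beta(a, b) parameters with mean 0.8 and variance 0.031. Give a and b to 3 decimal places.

a = 3.329, b = 0.832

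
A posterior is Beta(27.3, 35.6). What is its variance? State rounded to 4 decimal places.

0.0038

μ = 27.3/62.9 = 0.434022; Var = μ(1−μ)/(α+β+1) = 0.2456469/63.9 = 0.0038.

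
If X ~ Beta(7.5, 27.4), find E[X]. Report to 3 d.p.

0.215

E[X] = α/(α+β) = 7.5/34.9 = 0.215.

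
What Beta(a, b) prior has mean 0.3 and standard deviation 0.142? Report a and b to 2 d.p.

First σ² = 0.020164. Setting a = μn, b = (1−μ)n with n = a+b,
μ(1−μ)/(n+1) = 0.020164 ⇒ n+1 = 0.21/0.020164 = 10.4146 ⇒ n = 9.4146.
Hence a = 0.3×9.4146 = 2.82, b = 0.7×9.4146 = 6.59.

a = 2.82, b = 6.59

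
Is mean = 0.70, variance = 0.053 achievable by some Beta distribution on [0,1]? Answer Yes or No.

A Beta with mean μ has variance μ(1−μ)/(α+β+1) < μ(1−μ).
Here μ(1−μ) = 0.70×0.30 = 0.2100, and 0.053 < 0.2100.

Yes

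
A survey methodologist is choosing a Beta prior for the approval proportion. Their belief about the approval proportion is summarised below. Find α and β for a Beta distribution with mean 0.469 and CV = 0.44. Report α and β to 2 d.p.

Var = (CV·μ)² = (0.44×0.469)² = 0.042584.
α+β = μ(1−μ)/Var − 1 = 0.249039/0.042584 − 1 = 4.8481.
Thus α = 0.469·4.8481 = 2.27 and β = 0.531·4.8481 = 2.57.

α = 2.27, β = 2.57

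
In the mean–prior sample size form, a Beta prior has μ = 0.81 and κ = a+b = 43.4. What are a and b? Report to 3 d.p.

Split κ in proportion μ : (1−μ): a = 0.81·43.4 = 35.154, b = 43.4 − 35.154 = 8.246.

a = 35.154, b = 8.246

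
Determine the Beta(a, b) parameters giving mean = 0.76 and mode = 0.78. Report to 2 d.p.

a = 21.28, b = 6.72

Let s = a+b. Mean gives a = μs = 0.76s; mode gives (a−1)/(s−2) = 0.78.
Substituting: 0.76s − 1 = 0.78(s−2) = 0.78s − 1.56, so -0.02s = -0.56 and s = 28.0000.
Then a = 0.76×28.0000 = 21.28 and b = s−a = 6.72.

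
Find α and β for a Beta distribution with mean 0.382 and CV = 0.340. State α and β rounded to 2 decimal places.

Var = (CV·μ)² = (0.340×0.382)² = 0.016869.
α+β = μ(1−μ)/Var − 1 = 0.236076/0.016869 − 1 = 12.9948.
Thus α = 0.382·12.9948 = 4.96 and β = 0.618·12.9948 = 8.03.

α = 4.96, β = 8.03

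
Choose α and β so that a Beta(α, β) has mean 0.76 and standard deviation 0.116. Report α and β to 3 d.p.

α = 9.542, β = 3.013

Variance = 0.116² = 0.013456. The moment-matching identity α+β = μ(1−μ)/Var − 1 gives
α+β = 0.1824/0.013456 − 1 = 12.5553, so α = μ·12.5553 = 9.542 and β = (1−μ)·12.5553 = 3.013.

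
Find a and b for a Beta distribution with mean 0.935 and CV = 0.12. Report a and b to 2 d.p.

a = 3.58, b = 0.25

σ = CV·μ = 0.12×0.935 = 0.11220, so σ² = 0.012589.
s+1 = μ(1−μ)/σ² = 0.060775/0.012589 = 4.8277, so s = a+b = 3.8277.
a = μs = 3.58, b = (1−μ)s = 0.25.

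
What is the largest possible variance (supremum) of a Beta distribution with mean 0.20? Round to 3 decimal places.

Var = μ(1−μ)/(α+β+1), which approaches μ(1−μ) as α+β → 0.
So the supremum is μ(1−μ) = 0.20×0.80 = 0.160.

0.160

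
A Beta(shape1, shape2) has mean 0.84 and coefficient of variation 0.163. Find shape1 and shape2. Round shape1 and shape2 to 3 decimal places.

σ = CV·μ = 0.163×0.84 = 0.13692, so σ² = 0.018747.
s+1 = μ(1−μ)/σ² = 0.1344/0.018747 = 7.1691, so s = shape1+shape2 = 6.1691.
shape1 = μs = 5.182, shape2 = (1−μ)s = 0.987.

shape1 = 5.182, shape2 = 0.987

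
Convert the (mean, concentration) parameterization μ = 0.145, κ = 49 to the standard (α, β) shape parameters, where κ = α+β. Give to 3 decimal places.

Split κ in proportion μ : (1−μ): α = 0.145·49 = 7.105, β = 49 − 7.105 = 41.895.

α = 7.105, β = 41.895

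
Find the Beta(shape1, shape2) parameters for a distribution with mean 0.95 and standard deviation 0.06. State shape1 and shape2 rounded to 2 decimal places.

First σ² = 0.0036. Setting shape1 = μn, shape2 = (1−μ)n with n = shape1+shape2,
μ(1−μ)/(n+1) = 0.0036 ⇒ n+1 = 0.0475/0.0036 = 13.1944 ⇒ n = 12.1944.
Hence shape1 = 0.95×12.1944 = 11.58, shape2 = 0.05×12.1944 = 0.61.

shape1 = 11.58, shape2 = 0.61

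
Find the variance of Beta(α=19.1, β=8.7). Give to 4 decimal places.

0.0075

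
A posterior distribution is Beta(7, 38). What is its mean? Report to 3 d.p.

0.156

The Beta mean is α/(α+β) = 7/(7+38) = 0.156.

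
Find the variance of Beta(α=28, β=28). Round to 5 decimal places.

α+β = 56 and αβ = 784, so Var = αβ/[(α+β)²(α+β+1)] = 784/178752 = 0.00439.

0.00439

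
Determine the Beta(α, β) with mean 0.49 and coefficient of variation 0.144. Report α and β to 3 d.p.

Var = (CV·μ)² = (0.144×0.49)² = 0.004979.
α+β = μ(1−μ)/Var − 1 = 0.2499/0.004979 − 1 = 49.1937.
Thus α = 0.49·49.1937 = 24.105 and β = 0.51·49.1937 = 25.089.

α = 24.105, β = 25.089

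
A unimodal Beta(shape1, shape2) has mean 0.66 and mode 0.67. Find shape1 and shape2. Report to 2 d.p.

shape1 = 22.44, shape2 = 11.56

With s = shape1+shape2: μ = shape1/s and mode = (shape1−1)/(s−2). Eliminating shape1 = μs,
μs − 1 = m(s−2) ⇒ s(μ−m) = 1−2m ⇒ s = -0.34/-0.01 = 34.0000.
So shape1 = μs = 22.44, shape2 = (1−μ)s = 11.56.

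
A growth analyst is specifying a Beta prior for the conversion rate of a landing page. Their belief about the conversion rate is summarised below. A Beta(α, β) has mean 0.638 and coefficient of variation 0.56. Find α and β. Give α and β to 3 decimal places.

α = 0.516, β = 0.293

σ = CV·μ = 0.56×0.638 = 0.35728, so σ² = 0.127649.
s+1 = μ(1−μ)/σ² = 0.230956/0.127649 = 1.8093, so s = α+β = 0.8093.
α = μs = 0.516, β = (1−μ)s = 0.293.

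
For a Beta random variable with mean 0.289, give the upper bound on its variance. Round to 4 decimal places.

0.2055

For fixed mean μ the Beta variance is μ(1−μ)/(α+β+1), increasing as α+β decreases.
Its least upper bound (not attained) is μ(1−μ) = 0.289·0.711 = 0.2055.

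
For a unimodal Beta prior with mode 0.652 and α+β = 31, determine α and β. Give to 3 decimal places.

Mode = (α−1)/(κ−2) with κ = α+β, so α−1 = 0.652·29 = 18.908.
α = 19.908; β = κ − α = 11.092.

α = 19.908, β = 11.092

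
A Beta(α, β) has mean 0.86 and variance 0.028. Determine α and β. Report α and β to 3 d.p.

Write ν = α+β; then α = μν and Var = μ(1−μ)/(ν+1).
ν = μ(1−μ)/Var − 1 = 0.1204/0.028 − 1 = 3.3000.
α = 0.86·3.3000 = 2.838, β = 0.14·3.3000 = 0.462.

α = 2.838, β = 0.462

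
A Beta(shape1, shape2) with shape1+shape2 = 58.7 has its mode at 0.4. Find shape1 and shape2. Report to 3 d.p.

Since the density peak of Beta(shape1,shape2) is at (shape1−1)/(shape1+shape2−2),
shape1 = 1 + 0.4(58.7−2) = 23.680 and shape2 = 58.7 − 23.680 = 35.020.

shape1 = 23.680, shape2 = 35.020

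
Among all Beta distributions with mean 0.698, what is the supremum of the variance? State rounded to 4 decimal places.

0.2108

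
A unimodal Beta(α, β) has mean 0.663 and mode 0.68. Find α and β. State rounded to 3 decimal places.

α = 14.040, β = 7.136

With s = α+β: μ = α/s and mode = (α−1)/(s−2). Eliminating α = μs,
μs − 1 = m(s−2) ⇒ s(μ−m) = 1−2m ⇒ s = -0.36/-0.017 = 21.1765.
So α = μs = 14.040, β = (1−μ)s = 7.136.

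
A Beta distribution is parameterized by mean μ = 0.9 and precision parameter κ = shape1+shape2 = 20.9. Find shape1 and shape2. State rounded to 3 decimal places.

Split κ in proportion μ : (1−μ): shape1 = 0.9·20.9 = 18.810, shape2 = 20.9 − 18.810 = 2.090.

shape1 = 18.810, shape2 = 2.090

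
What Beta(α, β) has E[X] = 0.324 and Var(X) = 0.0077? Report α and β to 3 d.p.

By moment matching, α+β = μ(1−μ)/σ² − 1 = (0.324·0.676)/0.0077 − 1 = 28.4447 − 1 = 27.4447.
Since α/(α+β) = μ, α = 0.324·27.4447 = 8.892 and β = 0.676·27.4447 = 18.553.

α = 8.892, β = 18.553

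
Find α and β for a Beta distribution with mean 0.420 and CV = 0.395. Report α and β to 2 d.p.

α = 3.30, β = 4.55

Var = (CV·μ)² = (0.395×0.420)² = 0.027523.
α+β = μ(1−μ)/Var − 1 = 0.243600/0.027523 − 1 = 7.8508.
Thus α = 0.420·7.8508 = 3.30 and β = 0.580·7.8508 = 4.55.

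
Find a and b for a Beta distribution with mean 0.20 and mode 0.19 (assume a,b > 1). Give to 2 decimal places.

a = 12.40, b = 49.60

With s = a+b: μ = a/s and mode = (a−1)/(s−2). Eliminating a = μs,
μs − 1 = m(s−2) ⇒ s(μ−m) = 1−2m ⇒ s = 0.62/0.01 = 62.0000.
So a = μs = 12.40, b = (1−μ)s = 49.60.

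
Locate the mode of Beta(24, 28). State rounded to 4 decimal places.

0.4600

With α,β > 1, mode = (α−1)/(α+β−2) = 23/50 = 0.4600.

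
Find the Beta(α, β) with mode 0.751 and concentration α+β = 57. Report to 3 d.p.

α = 42.305, β = 14.695

Mode = (α−1)/(κ−2) with κ = α+β, so α−1 = 0.751·55 = 41.305.
α = 42.305; β = κ − α = 14.695.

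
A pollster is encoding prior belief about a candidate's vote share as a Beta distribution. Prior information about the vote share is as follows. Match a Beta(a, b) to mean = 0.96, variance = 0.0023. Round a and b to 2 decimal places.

a = 15.07, b = 0.63

By moment matching, a+b = μ(1−μ)/σ² − 1 = (0.96·0.04)/0.0023 − 1 = 16.6957 − 1 = 15.6957.
Since a/(a+b) = μ, a = 0.96·15.6957 = 15.07 and b = 0.04·15.6957 = 0.63.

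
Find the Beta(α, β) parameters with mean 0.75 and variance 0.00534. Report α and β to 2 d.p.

α = 25.58, β = 8.53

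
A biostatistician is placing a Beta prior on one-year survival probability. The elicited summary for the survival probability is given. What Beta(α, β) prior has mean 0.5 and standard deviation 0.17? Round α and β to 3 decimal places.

α = 3.825, β = 3.825

Variance = 0.17² = 0.0289. The moment-matching identity α+β = μ(1−μ)/Var − 1 gives
α+β = 0.25/0.0289 − 1 = 7.6505, so α = μ·7.6505 = 3.825 and β = (1−μ)·7.6505 = 3.825.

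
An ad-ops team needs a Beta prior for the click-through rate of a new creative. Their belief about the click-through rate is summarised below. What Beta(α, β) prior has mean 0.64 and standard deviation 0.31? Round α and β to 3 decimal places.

α = 0.894, β = 0.503

Variance = 0.31² = 0.0961. The moment-matching identity α+β = μ(1−μ)/Var − 1 gives
α+β = 0.2304/0.0961 − 1 = 1.3975, so α = μ·1.3975 = 0.894 and β = (1−μ)·1.3975 = 0.503.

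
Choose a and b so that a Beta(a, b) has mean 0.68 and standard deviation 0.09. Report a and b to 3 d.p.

a = 17.588, b = 8.277

Variance = 0.09² = 0.0081. The moment-matching identity a+b = μ(1−μ)/Var − 1 gives
a+b = 0.2176/0.0081 − 1 = 25.8642, so a = μ·25.8642 = 17.588 and b = (1−μ)·25.8642 = 8.277.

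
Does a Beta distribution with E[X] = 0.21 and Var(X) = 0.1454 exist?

For any Beta, Var(X) < E[X]·(1−E[X]).
Here μ(1−μ) = 0.21×0.79 = 0.1659, and 0.1454 < 0.1659.

Yes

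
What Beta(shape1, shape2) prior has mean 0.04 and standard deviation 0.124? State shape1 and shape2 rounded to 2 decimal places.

Variance = 0.124² = 0.015376. The moment-matching identity shape1+shape2 = μ(1−μ)/Var − 1 gives
shape1+shape2 = 0.0384/0.015376 − 1 = 1.4974, so shape1 = μ·1.4974 = 0.06 and shape2 = (1−μ)·1.4974 = 1.44.

shape1 = 0.06, shape2 = 1.44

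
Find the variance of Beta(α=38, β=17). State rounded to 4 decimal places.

0.0038

α+β = 55 and αβ = 646, so Var = αβ/[(α+β)²(α+β+1)] = 646/169400 = 0.0038.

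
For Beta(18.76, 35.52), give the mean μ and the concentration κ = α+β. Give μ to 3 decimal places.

μ = 0.346, κ = 54.28

κ = α+β = 18.76+35.52 = 54.28; μ = α/κ = 18.76/54.28 = 0.346.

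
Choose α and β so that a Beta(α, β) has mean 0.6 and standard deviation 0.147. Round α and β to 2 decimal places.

α = 6.06, β = 4.04

σ² = 0.147² = 0.021609.
With s = α+β, Var = μ(1−μ)/(s+1), so s+1 = (0.6×0.4)/0.021609 = 11.1065 and s = 10.1065.
α = μs = 6.06, β = (1−μ)s = 4.04.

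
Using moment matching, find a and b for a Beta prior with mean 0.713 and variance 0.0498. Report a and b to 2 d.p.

a = 2.22, b = 0.89

Let s = a+b. The Beta variance is μ(1−μ)/(s+1).
So s+1 = μ(1−μ)/σ² = (0.713×0.287)/0.0498 = 0.204631/0.0498 = 4.1091, giving s = 3.1091.
Then a = μs = 0.713×3.1091 = 2.22 and b = (1−μ)s = 0.287×3.1091 = 0.89.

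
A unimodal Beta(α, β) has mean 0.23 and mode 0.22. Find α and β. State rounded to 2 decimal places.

Let s = α+β. Mean gives α = μs = 0.23s; mode gives (α−1)/(s−2) = 0.22.
Substituting: 0.23s − 1 = 0.22(s−2) = 0.22s − 0.44, so 0.01s = 0.56 and s = 56.0000.
Then α = 0.23×56.0000 = 12.88 and β = s−α = 43.12.

α = 12.88, β = 43.12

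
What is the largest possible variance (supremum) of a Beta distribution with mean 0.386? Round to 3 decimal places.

0.237

Var = μ(1−μ)/(α+β+1), which approaches μ(1−μ) as α+β → 0.
So the supremum is μ(1−μ) = 0.386×0.614 = 0.237.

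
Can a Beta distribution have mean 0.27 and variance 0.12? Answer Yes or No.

Yes

A Beta with mean μ has variance μ(1−μ)/(α+β+1) < μ(1−μ).
Here μ(1−μ) = 0.27×0.73 = 0.1971, and 0.12 < 0.1971.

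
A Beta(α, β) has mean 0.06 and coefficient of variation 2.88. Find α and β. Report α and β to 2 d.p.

σ = CV·μ = 2.88×0.06 = 0.17280, so σ² = 0.029860.
s+1 = μ(1−μ)/σ² = 0.0564/0.029860 = 1.8888, so s = α+β = 0.8888.
α = μs = 0.05, β = (1−μ)s = 0.84.

α = 0.05, β = 0.84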